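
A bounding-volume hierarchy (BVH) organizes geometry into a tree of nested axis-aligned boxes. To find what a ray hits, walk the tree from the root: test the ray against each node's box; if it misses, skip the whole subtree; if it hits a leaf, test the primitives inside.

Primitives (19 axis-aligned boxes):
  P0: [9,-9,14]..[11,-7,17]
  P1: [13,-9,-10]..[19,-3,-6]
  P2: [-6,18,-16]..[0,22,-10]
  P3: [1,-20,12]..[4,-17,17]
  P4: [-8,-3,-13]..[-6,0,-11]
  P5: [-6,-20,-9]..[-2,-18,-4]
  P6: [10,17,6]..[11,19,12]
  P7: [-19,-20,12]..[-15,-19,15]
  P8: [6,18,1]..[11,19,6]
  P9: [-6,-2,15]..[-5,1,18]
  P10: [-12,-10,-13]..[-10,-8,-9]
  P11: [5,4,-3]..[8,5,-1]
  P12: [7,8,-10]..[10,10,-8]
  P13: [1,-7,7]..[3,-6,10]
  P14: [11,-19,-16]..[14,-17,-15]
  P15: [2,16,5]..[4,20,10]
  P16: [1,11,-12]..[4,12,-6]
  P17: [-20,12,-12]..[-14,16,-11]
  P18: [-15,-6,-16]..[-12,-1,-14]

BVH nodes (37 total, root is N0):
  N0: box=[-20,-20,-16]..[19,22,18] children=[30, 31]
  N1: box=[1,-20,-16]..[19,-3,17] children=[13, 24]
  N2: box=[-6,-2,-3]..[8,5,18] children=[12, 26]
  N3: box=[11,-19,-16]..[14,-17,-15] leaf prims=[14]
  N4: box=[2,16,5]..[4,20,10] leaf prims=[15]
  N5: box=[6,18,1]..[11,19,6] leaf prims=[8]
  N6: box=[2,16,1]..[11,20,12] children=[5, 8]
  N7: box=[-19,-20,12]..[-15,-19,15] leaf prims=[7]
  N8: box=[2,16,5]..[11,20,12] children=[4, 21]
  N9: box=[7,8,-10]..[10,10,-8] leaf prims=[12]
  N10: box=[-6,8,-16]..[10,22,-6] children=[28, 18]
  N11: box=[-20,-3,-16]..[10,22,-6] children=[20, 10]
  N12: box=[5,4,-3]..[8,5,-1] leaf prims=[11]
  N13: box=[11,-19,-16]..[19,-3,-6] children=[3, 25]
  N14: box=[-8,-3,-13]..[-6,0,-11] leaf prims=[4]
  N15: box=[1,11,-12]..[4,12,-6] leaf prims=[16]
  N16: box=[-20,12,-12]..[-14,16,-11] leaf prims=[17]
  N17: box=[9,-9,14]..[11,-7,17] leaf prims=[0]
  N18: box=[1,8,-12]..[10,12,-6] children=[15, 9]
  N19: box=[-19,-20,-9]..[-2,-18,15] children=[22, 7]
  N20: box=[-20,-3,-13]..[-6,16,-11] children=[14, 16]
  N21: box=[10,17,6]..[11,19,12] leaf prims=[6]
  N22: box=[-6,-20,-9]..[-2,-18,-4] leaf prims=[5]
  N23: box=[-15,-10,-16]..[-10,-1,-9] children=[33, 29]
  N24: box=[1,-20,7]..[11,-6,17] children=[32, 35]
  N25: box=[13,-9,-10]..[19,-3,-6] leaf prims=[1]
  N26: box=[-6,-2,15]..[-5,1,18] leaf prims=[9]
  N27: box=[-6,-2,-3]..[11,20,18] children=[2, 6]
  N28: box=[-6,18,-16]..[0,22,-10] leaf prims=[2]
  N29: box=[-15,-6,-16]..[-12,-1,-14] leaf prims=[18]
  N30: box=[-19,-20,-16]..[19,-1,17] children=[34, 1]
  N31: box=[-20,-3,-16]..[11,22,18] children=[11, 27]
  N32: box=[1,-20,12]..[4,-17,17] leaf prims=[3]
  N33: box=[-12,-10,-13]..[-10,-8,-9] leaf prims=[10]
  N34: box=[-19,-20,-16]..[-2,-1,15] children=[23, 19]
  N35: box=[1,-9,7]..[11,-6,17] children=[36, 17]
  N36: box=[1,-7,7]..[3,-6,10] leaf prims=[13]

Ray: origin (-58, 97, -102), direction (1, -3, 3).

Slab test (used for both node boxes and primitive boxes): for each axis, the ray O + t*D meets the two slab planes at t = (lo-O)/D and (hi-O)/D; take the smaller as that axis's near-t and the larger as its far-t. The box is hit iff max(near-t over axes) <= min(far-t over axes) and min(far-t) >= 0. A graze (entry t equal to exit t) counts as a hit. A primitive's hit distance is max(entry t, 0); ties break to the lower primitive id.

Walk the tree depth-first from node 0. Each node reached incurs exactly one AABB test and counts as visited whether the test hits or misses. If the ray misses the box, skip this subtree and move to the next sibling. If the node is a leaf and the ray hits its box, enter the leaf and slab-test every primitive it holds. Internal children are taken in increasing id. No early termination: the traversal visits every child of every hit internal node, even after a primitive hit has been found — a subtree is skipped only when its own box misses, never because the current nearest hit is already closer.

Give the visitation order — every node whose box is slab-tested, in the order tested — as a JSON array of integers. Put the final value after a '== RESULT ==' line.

Walk:
N0 x:[38,77] y:[25,39] z:[86/3,40] -> hit [38,39], descend [30, 31]
  N30 x:[39,77] y:[98/3,39] z:[86/3,119/3] -> hit [39,39], descend [1, 34]
    N1 x:[59,77] y:[100/3,39] z:[86/3,119/3] -> miss, prune
    N34 x:[39,56] y:[98/3,39] z:[86/3,39] -> hit [39,39], descend [19, 23]
      N19 x:[39,56] y:[115/3,39] z:[31,39] -> hit [39,39], descend [7, 22]
        N7 x:[39,43] y:[116/3,39] z:[38,39] -> hit [39,39] leaf, test {P7@t=39}
        N22 x:[52,56] y:[115/3,39] z:[31,98/3] -> miss, prune
      N23 x:[43,48] y:[98/3,107/3] z:[86/3,31] -> miss, prune
  N31 x:[38,69] y:[25,100/3] z:[86/3,40] -> miss, prune

Summary -> nodes [0, 30, 1, 34, 19, 7, 22, 23, 31]; box-tests=9; leaf-entries=1; first=P7

== RESULT ==
[0, 30, 1, 34, 19, 7, 22, 23, 31]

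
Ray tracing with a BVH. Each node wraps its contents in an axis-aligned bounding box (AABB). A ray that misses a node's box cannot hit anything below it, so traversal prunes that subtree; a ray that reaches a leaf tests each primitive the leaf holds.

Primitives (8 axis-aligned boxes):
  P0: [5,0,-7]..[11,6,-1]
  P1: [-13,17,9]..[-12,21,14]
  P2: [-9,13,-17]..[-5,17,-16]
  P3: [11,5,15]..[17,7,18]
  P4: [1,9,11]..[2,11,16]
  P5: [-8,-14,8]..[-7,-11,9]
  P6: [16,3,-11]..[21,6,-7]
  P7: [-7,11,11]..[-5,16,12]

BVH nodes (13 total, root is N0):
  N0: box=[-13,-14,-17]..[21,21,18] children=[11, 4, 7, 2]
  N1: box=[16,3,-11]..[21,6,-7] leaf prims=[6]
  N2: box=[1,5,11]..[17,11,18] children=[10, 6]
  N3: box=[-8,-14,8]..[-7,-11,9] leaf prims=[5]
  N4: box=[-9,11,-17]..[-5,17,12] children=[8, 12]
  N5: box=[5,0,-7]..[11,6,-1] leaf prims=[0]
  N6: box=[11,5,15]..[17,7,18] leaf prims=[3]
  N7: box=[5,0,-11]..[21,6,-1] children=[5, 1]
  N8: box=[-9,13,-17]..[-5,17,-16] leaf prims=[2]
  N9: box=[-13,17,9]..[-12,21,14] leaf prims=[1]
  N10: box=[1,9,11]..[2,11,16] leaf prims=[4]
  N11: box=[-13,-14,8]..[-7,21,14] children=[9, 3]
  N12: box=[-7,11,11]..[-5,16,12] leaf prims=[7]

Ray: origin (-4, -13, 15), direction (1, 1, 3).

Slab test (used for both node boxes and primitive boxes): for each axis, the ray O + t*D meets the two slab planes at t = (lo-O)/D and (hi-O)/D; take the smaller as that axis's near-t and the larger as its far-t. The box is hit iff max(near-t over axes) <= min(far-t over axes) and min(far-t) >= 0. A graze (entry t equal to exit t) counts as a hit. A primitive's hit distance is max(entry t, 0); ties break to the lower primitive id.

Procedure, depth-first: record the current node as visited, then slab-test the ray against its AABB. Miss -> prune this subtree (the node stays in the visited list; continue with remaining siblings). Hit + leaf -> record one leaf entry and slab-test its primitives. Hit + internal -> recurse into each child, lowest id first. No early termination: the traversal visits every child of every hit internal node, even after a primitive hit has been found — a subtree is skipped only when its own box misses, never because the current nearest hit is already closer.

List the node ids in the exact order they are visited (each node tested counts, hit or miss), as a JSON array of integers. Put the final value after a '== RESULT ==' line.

Trace the traversal:
N0 x:[-9,25] y:[-1,34] z:[-32/3,1] -> hit [-1,1], descend [2, 4, 7, 11]
  N2 x:[5,21] y:[18,24] z:[-4/3,1] -> miss, prune
  N4 x:[-5,-1] y:[24,30] z:[-32/3,-1] -> miss, prune
  N7 x:[9,25] y:[13,19] z:[-26/3,-16/3] -> miss, prune
  N11 x:[-9,-3] y:[-1,34] z:[-7/3,-1/3] -> miss, prune

Summary -> nodes [0, 2, 4, 7, 11]; box-tests=5; leaf-entries=0; first=miss

== RESULT ==
[0, 2, 4, 7, 11]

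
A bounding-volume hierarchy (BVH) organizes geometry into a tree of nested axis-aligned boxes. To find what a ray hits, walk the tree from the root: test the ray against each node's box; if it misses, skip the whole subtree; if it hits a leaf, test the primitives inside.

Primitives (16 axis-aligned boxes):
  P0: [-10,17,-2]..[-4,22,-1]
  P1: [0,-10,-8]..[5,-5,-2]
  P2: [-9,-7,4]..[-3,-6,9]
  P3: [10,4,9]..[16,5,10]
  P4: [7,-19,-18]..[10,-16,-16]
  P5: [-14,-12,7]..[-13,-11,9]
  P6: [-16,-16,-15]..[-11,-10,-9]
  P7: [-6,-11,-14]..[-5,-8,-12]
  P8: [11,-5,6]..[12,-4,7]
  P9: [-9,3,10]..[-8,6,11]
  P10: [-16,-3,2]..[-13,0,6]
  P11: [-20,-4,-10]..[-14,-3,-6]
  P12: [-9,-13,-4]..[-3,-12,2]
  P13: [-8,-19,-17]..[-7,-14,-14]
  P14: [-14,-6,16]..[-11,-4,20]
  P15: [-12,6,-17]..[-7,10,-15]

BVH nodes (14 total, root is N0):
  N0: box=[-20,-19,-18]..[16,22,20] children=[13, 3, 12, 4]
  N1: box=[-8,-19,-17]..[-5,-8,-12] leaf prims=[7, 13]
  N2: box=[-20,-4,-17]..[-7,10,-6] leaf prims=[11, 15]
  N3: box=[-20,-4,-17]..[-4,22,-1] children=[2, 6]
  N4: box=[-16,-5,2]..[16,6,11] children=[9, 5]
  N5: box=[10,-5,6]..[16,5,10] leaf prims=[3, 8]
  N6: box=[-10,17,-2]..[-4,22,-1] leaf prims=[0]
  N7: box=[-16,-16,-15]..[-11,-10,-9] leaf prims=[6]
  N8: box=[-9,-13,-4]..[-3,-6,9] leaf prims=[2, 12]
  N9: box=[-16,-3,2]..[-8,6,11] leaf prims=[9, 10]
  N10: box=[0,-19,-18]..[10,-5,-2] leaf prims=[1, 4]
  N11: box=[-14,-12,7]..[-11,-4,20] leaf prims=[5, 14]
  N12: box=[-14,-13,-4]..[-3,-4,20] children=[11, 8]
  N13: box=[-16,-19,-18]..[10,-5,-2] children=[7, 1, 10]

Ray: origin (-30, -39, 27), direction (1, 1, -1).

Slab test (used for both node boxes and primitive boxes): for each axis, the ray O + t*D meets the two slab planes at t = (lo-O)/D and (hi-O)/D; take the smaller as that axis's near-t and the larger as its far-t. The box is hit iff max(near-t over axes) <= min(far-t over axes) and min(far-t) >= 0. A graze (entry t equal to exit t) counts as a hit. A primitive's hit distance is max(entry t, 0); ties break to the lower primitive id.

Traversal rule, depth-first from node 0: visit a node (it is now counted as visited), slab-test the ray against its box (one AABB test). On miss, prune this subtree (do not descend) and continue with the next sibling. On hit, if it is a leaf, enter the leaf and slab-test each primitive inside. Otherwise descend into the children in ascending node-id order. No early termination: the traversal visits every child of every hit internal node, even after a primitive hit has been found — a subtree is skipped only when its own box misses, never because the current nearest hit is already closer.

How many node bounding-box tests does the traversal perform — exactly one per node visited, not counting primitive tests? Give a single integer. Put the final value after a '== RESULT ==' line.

Trace the traversal:
N0 x:[10,46] y:[20,61] z:[7,45] -> hit [20,45], descend [3, 4, 12, 13]
  N3 x:[10,26] y:[35,61] z:[28,44] -> miss, prune
  N4 x:[14,46] y:[34,45] z:[16,25] -> miss, prune
  N12 x:[16,27] y:[26,35] z:[7,31] -> hit [26,27], descend [8, 11]
    N8 x:[21,27] y:[26,33] z:[18,31] -> hit [26,27] leaf, test {P2(miss), P12@t=26}
    N11 x:[16,19] y:[27,35] z:[7,20] -> miss, prune
  N13 x:[14,40] y:[20,34] z:[29,45] -> hit [29,34], descend [1, 7, 10]
    N1 x:[22,25] y:[20,31] z:[39,44] -> miss, prune
    N7 x:[14,19] y:[23,29] z:[36,42] -> miss, prune
    N10 x:[30,40] y:[20,34] z:[29,45] -> hit [30,34] leaf, test {P1@t=30, P4(miss)}

order=[0, 3, 4, 12, 8, 11, 13, 1, 7, 10]  |boxes|=10  |leaves|=2  hit=P12

== RESULT ==
10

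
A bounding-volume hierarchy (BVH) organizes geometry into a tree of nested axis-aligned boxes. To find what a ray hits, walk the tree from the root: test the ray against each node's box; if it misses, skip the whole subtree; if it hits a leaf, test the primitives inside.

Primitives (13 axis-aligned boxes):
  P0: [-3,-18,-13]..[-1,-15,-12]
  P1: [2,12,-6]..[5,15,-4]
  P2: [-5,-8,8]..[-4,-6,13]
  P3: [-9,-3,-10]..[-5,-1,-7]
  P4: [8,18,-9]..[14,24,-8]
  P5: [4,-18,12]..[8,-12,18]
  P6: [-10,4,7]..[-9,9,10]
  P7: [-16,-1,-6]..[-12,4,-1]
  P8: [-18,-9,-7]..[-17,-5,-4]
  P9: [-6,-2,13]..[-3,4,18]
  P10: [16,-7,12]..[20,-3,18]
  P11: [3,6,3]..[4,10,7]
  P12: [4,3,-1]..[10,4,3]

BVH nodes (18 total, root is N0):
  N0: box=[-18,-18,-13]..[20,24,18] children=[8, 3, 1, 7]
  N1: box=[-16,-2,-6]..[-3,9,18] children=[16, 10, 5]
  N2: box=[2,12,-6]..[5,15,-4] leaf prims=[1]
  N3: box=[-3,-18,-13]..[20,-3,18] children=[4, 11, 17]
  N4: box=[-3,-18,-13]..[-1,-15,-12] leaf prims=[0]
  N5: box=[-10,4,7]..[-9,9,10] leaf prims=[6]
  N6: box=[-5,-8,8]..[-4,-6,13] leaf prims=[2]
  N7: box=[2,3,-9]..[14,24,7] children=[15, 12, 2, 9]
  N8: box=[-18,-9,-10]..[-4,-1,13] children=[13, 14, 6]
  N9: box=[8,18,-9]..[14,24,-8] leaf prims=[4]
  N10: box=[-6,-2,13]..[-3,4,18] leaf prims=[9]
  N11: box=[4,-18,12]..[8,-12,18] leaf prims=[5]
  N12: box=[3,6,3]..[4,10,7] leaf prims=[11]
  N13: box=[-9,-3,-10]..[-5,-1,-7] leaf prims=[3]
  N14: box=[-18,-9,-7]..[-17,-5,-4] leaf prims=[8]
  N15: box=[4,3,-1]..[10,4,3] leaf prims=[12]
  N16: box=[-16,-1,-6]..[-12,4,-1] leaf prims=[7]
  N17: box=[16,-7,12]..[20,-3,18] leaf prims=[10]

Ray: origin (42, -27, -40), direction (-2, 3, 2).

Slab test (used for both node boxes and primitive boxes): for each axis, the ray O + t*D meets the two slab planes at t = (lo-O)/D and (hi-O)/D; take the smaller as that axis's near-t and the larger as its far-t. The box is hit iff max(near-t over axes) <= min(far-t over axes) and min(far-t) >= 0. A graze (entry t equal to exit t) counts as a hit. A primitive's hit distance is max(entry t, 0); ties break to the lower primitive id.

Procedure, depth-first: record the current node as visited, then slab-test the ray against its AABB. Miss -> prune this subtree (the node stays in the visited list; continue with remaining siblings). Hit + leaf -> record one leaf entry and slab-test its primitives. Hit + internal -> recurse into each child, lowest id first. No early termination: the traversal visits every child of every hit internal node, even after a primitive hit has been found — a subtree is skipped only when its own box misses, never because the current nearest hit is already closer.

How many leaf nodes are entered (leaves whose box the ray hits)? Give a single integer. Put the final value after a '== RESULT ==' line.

Walk:
N0 x:[11,30] y:[3,17] z:[27/2,29] -> hit [27/2,17], descend [1, 3, 7, 8]
  N1 x:[45/2,29] y:[25/3,12] z:[17,29] -> miss, prune
  N3 x:[11,45/2] y:[3,8] z:[27/2,29] -> miss, prune
  N7 x:[14,20] y:[10,17] z:[31/2,47/2] -> hit [31/2,17], descend [2, 9, 12, 15]
    N2 x:[37/2,20] y:[13,14] z:[17,18] -> miss, prune
    N9 x:[14,17] y:[15,17] z:[31/2,16] -> hit [31/2,16] leaf, test {P4@t=31/2}
    N12 x:[19,39/2] y:[11,37/3] z:[43/2,47/2] -> miss, prune
    N15 x:[16,19] y:[10,31/3] z:[39/2,43/2] -> miss, prune
  N8 x:[23,30] y:[6,26/3] z:[15,53/2] -> miss, prune

Visited [0, 1, 3, 7, 2, 9, 12, 15, 8]. Tests: 9 box, 1 leaf. Nearest: P4.

== RESULT ==
1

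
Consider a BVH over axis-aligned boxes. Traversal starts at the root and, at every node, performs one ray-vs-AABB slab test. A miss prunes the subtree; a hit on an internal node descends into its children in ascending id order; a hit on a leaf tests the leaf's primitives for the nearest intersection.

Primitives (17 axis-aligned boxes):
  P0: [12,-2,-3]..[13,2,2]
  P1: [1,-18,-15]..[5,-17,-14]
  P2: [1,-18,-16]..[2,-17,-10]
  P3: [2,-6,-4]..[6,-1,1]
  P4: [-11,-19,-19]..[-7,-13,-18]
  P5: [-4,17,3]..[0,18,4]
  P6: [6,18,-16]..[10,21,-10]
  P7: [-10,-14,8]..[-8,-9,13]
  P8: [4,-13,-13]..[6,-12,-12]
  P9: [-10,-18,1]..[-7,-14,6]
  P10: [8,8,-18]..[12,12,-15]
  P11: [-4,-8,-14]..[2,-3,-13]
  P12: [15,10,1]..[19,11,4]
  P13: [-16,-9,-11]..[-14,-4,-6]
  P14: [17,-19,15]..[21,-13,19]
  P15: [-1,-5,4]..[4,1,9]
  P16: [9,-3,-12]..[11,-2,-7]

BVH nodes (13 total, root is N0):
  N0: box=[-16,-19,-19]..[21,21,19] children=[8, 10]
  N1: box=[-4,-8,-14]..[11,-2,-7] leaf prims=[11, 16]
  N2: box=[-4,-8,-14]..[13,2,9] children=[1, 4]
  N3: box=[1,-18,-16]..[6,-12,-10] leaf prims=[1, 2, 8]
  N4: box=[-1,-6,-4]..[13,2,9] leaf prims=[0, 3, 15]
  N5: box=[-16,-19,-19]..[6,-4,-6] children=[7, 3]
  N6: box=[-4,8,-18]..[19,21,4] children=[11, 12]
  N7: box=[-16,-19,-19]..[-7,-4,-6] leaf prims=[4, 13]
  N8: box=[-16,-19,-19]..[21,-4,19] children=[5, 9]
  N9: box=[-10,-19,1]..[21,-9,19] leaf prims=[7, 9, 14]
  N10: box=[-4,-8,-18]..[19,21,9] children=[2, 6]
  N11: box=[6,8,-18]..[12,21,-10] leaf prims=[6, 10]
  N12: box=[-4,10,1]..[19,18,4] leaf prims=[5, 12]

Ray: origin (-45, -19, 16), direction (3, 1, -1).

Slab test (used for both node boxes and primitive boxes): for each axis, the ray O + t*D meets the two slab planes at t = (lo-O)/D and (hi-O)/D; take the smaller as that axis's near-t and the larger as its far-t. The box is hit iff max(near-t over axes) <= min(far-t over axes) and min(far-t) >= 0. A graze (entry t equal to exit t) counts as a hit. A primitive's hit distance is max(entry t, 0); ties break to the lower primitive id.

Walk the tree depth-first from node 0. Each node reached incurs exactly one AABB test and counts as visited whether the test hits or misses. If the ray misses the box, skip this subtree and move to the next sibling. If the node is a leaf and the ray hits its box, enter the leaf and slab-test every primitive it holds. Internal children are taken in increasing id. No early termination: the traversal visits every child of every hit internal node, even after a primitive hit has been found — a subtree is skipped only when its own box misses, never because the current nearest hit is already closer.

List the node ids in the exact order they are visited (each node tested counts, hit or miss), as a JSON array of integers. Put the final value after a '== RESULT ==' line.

Trace the traversal:
N0 x:[29/3,22] y:[0,40] z:[-3,35] -> hit [29/3,22], descend [8, 10]
  N8 x:[29/3,22] y:[0,15] z:[-3,35] -> hit [29/3,15], descend [5, 9]
    N5 x:[29/3,17] y:[0,15] z:[22,35] -> miss, prune
    N9 x:[35/3,22] y:[0,10] z:[-3,15] -> miss, prune
  N10 x:[41/3,64/3] y:[11,40] z:[7,34] -> hit [41/3,64/3], descend [2, 6]
    N2 x:[41/3,58/3] y:[11,21] z:[7,30] -> hit [41/3,58/3], descend [1, 4]
      N1 x:[41/3,56/3] y:[11,17] z:[23,30] -> miss, prune
      N4 x:[44/3,58/3] y:[13,21] z:[7,20] -> hit [44/3,58/3] leaf, test {P0@t=19, P3@t=47/3, P15(miss)}
    N6 x:[41/3,64/3] y:[27,40] z:[12,34] -> miss, prune

Visited [0, 8, 5, 9, 10, 2, 1, 4, 6]. Tests: 9 box, 1 leaf. Nearest: P3.

== RESULT ==
[0, 8, 5, 9, 10, 2, 1, 4, 6]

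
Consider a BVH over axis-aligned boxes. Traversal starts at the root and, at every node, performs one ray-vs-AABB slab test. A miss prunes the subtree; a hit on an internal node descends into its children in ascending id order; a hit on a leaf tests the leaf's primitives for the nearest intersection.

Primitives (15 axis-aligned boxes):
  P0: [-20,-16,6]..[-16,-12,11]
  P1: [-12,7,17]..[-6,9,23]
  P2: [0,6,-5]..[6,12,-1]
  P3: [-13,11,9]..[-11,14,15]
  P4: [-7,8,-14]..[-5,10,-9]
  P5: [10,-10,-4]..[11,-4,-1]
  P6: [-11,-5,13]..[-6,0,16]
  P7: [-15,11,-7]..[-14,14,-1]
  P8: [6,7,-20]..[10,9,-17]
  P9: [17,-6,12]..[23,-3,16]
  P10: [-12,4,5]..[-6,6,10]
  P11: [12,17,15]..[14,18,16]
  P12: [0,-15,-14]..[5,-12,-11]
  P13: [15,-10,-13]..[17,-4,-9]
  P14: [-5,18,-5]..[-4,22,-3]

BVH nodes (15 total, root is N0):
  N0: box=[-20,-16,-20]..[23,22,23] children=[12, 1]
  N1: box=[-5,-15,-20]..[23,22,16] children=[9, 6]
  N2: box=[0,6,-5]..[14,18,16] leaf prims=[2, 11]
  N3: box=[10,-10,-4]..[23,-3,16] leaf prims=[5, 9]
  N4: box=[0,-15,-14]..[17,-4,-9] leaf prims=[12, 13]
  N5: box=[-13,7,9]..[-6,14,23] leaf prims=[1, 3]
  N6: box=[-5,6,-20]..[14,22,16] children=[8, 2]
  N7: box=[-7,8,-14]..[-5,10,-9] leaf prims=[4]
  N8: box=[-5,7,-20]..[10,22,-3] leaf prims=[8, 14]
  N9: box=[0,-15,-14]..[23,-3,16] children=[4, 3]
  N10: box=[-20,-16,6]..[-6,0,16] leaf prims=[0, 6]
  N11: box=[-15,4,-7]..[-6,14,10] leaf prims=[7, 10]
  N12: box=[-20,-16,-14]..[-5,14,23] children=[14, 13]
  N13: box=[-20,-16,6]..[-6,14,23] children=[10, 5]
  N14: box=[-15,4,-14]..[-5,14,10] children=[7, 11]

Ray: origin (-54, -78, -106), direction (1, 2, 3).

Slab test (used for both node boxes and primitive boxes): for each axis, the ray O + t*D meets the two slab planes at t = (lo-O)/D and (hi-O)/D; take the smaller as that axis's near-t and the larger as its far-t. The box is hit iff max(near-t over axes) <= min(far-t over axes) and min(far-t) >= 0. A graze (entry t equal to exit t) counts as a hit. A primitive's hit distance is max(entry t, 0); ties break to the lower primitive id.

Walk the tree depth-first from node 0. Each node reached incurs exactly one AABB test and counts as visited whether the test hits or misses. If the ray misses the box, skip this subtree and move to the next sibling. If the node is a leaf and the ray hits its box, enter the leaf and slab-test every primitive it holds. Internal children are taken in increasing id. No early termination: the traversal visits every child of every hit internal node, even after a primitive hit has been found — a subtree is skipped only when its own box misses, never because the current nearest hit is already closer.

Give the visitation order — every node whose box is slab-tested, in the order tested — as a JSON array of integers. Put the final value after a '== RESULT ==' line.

Trace the traversal:
N0 x:[34,77] y:[31,50] z:[86/3,43] -> hit [34,43], descend [1, 12]
  N1 x:[49,77] y:[63/2,50] z:[86/3,122/3] -> miss, prune
  N12 x:[34,49] y:[31,46] z:[92/3,43] -> hit [34,43], descend [13, 14]
    N13 x:[34,48] y:[31,46] z:[112/3,43] -> hit [112/3,43], descend [5, 10]
      N5 x:[41,48] y:[85/2,46] z:[115/3,43] -> hit [85/2,43] leaf, test {P1@t=85/2, P3(miss)}
      N10 x:[34,48] y:[31,39] z:[112/3,122/3] -> hit [112/3,39] leaf, test {P0(miss), P6(miss)}
    N14 x:[39,49] y:[41,46] z:[92/3,116/3] -> miss, prune

Summary -> nodes [0, 1, 12, 13, 5, 10, 14]; box-tests=7; leaf-entries=2; first=P1

== RESULT ==
[0, 1, 12, 13, 5, 10, 14]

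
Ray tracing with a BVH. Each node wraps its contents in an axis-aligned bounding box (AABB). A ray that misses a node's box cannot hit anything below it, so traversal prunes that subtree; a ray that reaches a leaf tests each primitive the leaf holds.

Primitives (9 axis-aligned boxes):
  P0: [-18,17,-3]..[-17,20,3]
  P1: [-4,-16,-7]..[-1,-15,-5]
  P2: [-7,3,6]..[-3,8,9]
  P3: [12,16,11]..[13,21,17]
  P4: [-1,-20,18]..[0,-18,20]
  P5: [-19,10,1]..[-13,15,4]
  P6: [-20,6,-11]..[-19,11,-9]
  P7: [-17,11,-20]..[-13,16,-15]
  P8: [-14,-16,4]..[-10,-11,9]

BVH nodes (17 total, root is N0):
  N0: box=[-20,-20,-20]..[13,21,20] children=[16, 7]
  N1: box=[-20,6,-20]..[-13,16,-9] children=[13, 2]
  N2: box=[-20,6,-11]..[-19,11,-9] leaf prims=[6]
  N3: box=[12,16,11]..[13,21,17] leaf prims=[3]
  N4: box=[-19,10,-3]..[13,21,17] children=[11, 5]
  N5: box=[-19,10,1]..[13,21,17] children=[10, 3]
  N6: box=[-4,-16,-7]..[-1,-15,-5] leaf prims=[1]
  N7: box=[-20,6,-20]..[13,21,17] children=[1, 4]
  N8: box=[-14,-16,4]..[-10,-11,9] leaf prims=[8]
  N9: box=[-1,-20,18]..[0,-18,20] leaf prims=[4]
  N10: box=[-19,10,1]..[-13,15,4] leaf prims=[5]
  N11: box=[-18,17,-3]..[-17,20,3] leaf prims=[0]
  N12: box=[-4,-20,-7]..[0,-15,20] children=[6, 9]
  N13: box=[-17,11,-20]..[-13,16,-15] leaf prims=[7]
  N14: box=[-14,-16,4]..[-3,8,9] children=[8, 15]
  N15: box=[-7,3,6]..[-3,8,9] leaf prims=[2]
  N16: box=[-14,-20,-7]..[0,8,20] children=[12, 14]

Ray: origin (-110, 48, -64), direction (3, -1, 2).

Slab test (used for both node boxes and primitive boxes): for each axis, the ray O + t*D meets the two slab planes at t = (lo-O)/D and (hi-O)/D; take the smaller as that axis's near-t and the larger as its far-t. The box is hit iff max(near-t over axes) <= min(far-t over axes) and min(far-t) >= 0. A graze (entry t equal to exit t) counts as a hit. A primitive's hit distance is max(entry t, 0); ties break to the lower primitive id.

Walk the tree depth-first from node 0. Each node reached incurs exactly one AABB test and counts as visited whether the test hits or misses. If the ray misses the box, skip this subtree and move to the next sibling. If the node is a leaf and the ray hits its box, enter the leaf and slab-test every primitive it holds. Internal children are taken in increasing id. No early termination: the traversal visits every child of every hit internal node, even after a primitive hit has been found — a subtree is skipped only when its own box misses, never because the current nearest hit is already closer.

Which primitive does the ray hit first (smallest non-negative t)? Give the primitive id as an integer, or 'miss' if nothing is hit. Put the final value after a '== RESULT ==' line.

Trace the traversal:
N0 x:[30,41] y:[27,68] z:[22,42] -> hit [30,41], descend [7, 16]
  N7 x:[30,41] y:[27,42] z:[22,81/2] -> hit [30,81/2], descend [1, 4]
    N1 x:[30,97/3] y:[32,42] z:[22,55/2] -> miss, prune
    N4 x:[91/3,41] y:[27,38] z:[61/2,81/2] -> hit [61/2,38], descend [5, 11]
      N5 x:[91/3,41] y:[27,38] z:[65/2,81/2] -> hit [65/2,38], descend [3, 10]
        N3 x:[122/3,41] y:[27,32] z:[75/2,81/2] -> miss, prune
        N10 x:[91/3,97/3] y:[33,38] z:[65/2,34] -> miss, prune
      N11 x:[92/3,31] y:[28,31] z:[61/2,67/2] -> hit [92/3,31] leaf, test {P0@t=92/3}
  N16 x:[32,110/3] y:[40,68] z:[57/2,42] -> miss, prune

9 AABB tests over nodes [0, 7, 1, 4, 5, 3, 10, 11, 16]; 1 leaf entered; closest P0.

== RESULT ==
0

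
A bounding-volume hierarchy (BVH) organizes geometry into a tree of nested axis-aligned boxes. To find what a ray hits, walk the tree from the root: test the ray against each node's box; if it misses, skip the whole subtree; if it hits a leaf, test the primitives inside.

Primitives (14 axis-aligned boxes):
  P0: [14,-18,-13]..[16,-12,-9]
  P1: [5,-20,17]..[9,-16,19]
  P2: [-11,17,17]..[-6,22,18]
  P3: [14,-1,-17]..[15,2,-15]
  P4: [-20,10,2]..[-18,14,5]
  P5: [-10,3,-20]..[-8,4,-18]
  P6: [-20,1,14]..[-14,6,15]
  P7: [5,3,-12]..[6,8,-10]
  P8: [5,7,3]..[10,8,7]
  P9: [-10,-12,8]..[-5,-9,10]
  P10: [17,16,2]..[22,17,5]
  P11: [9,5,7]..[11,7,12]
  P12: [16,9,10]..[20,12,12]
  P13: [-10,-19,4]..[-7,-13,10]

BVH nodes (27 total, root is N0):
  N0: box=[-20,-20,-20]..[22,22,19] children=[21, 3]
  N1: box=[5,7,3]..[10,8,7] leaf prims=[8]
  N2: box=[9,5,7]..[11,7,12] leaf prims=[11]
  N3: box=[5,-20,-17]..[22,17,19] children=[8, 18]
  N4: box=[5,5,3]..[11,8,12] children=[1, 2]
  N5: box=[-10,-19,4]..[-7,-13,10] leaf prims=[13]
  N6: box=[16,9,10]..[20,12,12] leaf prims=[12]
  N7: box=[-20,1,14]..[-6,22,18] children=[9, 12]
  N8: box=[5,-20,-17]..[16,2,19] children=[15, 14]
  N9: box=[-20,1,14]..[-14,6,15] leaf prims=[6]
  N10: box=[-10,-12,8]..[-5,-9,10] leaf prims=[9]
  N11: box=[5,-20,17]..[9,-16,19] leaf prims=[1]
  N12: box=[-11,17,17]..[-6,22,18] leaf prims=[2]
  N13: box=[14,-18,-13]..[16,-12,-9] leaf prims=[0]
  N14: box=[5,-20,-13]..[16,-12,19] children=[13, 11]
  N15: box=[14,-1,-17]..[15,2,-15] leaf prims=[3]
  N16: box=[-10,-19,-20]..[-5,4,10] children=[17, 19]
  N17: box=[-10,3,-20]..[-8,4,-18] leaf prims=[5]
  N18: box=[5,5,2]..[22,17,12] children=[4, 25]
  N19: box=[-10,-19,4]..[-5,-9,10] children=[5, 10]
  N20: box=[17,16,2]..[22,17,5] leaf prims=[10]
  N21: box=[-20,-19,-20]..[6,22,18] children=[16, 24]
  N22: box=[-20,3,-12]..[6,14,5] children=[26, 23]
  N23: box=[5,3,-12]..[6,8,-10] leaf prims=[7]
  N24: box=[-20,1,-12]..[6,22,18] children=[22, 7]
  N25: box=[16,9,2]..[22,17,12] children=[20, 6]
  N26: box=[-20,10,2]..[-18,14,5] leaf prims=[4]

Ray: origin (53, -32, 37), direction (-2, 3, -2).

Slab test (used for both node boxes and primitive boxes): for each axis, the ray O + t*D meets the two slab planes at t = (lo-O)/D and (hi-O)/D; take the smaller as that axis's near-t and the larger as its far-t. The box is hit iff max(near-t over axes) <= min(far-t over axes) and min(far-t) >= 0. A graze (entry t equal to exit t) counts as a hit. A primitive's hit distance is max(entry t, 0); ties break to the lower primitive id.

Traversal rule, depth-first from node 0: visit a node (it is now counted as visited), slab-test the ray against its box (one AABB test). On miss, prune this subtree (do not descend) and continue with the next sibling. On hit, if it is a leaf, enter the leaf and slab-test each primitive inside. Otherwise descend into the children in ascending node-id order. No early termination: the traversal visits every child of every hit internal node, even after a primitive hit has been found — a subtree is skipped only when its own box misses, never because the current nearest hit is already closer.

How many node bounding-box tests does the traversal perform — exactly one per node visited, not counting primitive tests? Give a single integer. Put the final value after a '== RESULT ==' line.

Walk:
N0 x:[31/2,73/2] y:[4,18] z:[9,57/2] -> hit [31/2,18], descend [3, 21]
  N3 x:[31/2,24] y:[4,49/3] z:[9,27] -> hit [31/2,49/3], descend [8, 18]
    N8 x:[37/2,24] y:[4,34/3] z:[9,27] -> miss, prune
    N18 x:[31/2,24] y:[37/3,49/3] z:[25/2,35/2] -> hit [31/2,49/3], descend [4, 25]
      N4 x:[21,24] y:[37/3,40/3] z:[25/2,17] -> miss, prune
      N25 x:[31/2,37/2] y:[41/3,49/3] z:[25/2,35/2] -> hit [31/2,49/3], descend [6, 20]
        N6 x:[33/2,37/2] y:[41/3,44/3] z:[25/2,27/2] -> miss, prune
        N20 x:[31/2,18] y:[16,49/3] z:[16,35/2] -> hit [16,49/3] leaf, test {P10@t=16}
  N21 x:[47/2,73/2] y:[13/3,18] z:[19/2,57/2] -> miss, prune

order=[0, 3, 8, 18, 4, 25, 6, 20, 21]  |boxes|=9  |leaves|=1  hit=P10

== RESULT ==
9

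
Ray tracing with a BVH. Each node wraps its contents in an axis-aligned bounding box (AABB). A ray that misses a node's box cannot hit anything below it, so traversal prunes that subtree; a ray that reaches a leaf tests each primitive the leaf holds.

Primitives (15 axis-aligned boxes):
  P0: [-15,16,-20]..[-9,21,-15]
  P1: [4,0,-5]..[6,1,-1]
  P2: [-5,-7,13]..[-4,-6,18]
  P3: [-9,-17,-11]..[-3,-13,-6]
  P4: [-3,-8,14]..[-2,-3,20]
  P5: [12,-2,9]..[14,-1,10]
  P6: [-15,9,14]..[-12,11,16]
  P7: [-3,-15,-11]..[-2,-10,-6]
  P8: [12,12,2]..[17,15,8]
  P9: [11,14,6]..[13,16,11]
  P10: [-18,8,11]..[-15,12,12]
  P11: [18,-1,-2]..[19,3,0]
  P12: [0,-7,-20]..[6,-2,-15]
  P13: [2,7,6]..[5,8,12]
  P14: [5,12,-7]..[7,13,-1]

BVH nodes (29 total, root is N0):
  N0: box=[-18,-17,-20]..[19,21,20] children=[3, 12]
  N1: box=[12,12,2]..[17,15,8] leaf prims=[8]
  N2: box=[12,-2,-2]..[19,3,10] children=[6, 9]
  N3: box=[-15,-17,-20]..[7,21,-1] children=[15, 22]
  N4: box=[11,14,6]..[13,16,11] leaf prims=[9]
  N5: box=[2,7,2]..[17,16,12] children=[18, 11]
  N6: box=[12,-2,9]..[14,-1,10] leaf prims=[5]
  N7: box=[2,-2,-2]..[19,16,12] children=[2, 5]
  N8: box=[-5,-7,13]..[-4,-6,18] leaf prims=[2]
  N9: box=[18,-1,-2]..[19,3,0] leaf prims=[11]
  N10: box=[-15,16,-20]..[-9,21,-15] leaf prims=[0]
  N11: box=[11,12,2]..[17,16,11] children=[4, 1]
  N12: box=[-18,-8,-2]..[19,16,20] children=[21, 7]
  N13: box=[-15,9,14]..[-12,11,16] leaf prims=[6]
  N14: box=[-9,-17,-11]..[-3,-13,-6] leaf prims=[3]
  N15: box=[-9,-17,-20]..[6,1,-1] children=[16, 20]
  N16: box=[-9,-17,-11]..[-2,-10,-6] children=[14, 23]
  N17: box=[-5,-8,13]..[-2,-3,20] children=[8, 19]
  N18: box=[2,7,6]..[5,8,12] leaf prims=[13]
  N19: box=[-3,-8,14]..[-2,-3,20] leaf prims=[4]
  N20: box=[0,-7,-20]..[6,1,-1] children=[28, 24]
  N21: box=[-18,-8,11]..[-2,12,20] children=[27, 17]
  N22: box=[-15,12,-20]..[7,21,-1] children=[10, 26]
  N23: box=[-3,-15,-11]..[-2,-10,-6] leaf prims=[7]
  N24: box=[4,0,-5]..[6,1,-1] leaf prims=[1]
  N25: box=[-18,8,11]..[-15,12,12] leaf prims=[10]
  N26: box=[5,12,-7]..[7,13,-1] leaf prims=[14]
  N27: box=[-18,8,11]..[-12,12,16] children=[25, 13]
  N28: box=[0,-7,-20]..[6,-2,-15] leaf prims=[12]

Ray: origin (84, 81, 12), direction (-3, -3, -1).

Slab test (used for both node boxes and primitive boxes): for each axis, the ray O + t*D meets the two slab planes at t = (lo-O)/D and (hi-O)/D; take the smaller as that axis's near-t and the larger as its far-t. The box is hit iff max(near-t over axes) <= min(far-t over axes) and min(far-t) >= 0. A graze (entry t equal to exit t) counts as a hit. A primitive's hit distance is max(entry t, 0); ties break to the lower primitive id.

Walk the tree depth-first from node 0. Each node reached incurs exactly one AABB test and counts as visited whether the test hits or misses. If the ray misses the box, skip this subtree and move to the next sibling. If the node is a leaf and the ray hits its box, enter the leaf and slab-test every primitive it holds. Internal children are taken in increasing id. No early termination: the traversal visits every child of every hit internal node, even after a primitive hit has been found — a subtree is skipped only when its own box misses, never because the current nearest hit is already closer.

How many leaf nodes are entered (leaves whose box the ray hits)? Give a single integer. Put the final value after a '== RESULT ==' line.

Trace the traversal:
N0 x:[65/3,34] y:[20,98/3] z:[-8,32] -> hit [65/3,32], descend [3, 12]
  N3 x:[77/3,33] y:[20,98/3] z:[13,32] -> hit [77/3,32], descend [15, 22]
    N15 x:[26,31] y:[80/3,98/3] z:[13,32] -> hit [80/3,31], descend [16, 20]
      N16 x:[86/3,31] y:[91/3,98/3] z:[18,23] -> miss, prune
      N20 x:[26,28] y:[80/3,88/3] z:[13,32] -> hit [80/3,28], descend [24, 28]
        N24 x:[26,80/3] y:[80/3,27] z:[13,17] -> miss, prune
        N28 x:[26,28] y:[83/3,88/3] z:[27,32] -> hit [83/3,28] leaf, test {P12@t=83/3}
    N22 x:[77/3,33] y:[20,23] z:[13,32] -> miss, prune
  N12 x:[65/3,34] y:[65/3,89/3] z:[-8,14] -> miss, prune

Visited [0, 3, 15, 16, 20, 24, 28, 22, 12]. Tests: 9 box, 1 leaf. Nearest: P12.

== RESULT ==
1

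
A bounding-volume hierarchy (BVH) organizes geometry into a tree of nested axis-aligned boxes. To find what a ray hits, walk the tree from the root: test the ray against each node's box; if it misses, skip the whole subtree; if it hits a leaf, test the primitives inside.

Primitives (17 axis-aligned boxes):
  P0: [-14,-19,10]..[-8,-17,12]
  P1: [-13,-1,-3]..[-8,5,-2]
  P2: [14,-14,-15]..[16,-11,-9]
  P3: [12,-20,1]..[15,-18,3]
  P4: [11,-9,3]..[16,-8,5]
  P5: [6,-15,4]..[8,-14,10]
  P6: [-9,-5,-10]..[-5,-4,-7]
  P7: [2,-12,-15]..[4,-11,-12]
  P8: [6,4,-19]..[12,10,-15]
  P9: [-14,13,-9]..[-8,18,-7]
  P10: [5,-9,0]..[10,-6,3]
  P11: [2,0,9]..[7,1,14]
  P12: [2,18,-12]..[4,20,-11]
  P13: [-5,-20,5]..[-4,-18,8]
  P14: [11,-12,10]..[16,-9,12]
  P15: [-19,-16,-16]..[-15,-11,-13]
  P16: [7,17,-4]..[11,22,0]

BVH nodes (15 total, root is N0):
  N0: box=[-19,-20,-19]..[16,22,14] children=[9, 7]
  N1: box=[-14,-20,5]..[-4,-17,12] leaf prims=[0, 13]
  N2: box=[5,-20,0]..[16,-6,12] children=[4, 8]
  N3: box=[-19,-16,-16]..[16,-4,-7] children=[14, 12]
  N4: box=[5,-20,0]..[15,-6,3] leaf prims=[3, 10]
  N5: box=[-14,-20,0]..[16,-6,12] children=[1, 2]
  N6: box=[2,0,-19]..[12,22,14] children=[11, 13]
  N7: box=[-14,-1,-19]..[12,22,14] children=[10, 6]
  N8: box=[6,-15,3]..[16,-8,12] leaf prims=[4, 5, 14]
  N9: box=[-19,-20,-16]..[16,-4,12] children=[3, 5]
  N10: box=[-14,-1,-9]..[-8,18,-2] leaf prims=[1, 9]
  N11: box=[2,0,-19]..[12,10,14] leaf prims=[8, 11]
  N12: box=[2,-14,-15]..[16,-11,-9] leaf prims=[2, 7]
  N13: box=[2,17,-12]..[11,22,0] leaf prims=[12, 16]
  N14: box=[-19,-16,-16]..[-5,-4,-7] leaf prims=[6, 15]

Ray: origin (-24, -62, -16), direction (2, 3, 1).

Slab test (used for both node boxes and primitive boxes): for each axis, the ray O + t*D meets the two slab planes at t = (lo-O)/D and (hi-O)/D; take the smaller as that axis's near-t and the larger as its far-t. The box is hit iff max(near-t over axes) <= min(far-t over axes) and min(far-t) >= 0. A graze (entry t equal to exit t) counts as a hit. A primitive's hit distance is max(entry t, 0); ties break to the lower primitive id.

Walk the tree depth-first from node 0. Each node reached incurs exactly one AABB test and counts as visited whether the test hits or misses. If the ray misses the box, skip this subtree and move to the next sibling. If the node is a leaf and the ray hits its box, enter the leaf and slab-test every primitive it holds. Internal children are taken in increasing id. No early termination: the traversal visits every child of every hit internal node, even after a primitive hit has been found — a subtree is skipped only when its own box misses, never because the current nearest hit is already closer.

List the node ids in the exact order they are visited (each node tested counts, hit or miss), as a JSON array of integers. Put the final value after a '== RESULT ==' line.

Traverse from the root:
N0 x:[5/2,20] y:[14,28] z:[-3,30] -> hit [14,20], descend [7, 9]
  N7 x:[5,18] y:[61/3,28] z:[-3,30] -> miss, prune
  N9 x:[5/2,20] y:[14,58/3] z:[0,28] -> hit [14,58/3], descend [3, 5]
    N3 x:[5/2,20] y:[46/3,58/3] z:[0,9] -> miss, prune
    N5 x:[5,20] y:[14,56/3] z:[16,28] -> hit [16,56/3], descend [1, 2]
      N1 x:[5,10] y:[14,15] z:[21,28] -> miss, prune
      N2 x:[29/2,20] y:[14,56/3] z:[16,28] -> hit [16,56/3], descend [4, 8]
        N4 x:[29/2,39/2] y:[14,56/3] z:[16,19] -> hit [16,56/3] leaf, test {P3(miss), P10(miss)}
        N8 x:[15,20] y:[47/3,18] z:[19,28] -> miss, prune

Summary -> nodes [0, 7, 9, 3, 5, 1, 2, 4, 8]; box-tests=9; leaf-entries=1; first=miss

== RESULT ==
[0, 7, 9, 3, 5, 1, 2, 4, 8]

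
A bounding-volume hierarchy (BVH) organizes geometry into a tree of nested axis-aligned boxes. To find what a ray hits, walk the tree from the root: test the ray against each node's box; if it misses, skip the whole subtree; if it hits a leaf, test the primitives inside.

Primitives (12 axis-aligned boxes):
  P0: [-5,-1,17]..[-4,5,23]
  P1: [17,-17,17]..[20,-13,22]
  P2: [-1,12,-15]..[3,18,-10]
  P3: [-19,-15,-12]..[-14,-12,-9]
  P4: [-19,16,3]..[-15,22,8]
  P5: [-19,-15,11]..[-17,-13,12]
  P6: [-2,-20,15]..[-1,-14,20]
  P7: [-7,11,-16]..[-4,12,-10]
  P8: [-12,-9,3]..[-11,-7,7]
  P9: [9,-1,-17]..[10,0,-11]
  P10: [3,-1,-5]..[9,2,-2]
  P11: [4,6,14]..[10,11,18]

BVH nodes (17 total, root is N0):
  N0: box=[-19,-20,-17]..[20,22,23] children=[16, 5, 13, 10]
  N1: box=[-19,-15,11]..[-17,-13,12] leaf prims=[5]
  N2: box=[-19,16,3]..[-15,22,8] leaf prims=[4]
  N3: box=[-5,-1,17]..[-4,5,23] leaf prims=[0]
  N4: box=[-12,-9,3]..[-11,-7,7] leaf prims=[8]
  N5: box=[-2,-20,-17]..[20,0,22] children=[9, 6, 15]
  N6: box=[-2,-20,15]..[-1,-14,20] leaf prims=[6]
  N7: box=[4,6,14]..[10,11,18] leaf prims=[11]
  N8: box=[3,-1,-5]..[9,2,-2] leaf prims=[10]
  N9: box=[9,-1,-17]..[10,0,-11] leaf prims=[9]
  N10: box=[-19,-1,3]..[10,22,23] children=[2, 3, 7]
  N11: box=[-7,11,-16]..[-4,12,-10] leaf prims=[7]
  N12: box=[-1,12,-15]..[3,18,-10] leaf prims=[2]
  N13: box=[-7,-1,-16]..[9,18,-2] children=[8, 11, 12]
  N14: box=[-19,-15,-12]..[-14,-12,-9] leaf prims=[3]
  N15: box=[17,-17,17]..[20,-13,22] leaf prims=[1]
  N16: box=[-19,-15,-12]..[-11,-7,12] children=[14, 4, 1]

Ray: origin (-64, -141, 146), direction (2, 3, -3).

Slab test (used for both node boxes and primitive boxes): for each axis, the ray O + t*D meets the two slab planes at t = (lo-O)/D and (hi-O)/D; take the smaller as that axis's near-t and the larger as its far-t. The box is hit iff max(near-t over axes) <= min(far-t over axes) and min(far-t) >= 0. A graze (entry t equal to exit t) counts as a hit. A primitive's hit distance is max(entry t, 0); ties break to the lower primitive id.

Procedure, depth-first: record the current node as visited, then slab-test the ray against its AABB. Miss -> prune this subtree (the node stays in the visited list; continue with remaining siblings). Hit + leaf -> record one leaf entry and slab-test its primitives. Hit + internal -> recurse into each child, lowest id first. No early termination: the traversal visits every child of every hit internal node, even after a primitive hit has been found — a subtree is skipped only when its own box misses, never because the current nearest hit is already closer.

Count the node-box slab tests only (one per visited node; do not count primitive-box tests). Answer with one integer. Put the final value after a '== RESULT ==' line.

Trace the traversal:
N0 x:[45/2,42] y:[121/3,163/3] z:[41,163/3] -> hit [41,42], descend [5, 10, 13, 16]
  N5 x:[31,42] y:[121/3,47] z:[124/3,163/3] -> hit [124/3,42], descend [6, 9, 15]
    N6 x:[31,63/2] y:[121/3,127/3] z:[42,131/3] -> miss, prune
    N9 x:[73/2,37] y:[140/3,47] z:[157/3,163/3] -> miss, prune
    N15 x:[81/2,42] y:[124/3,128/3] z:[124/3,43] -> hit [124/3,42] leaf, test {P1@t=124/3}
  N10 x:[45/2,37] y:[140/3,163/3] z:[41,143/3] -> miss, prune
  N13 x:[57/2,73/2] y:[140/3,53] z:[148/3,54] -> miss, prune
  N16 x:[45/2,53/2] y:[42,134/3] z:[134/3,158/3] -> miss, prune

order=[0, 5, 6, 9, 15, 10, 13, 16]  |boxes|=8  |leaves|=1  hit=P1

== RESULT ==
8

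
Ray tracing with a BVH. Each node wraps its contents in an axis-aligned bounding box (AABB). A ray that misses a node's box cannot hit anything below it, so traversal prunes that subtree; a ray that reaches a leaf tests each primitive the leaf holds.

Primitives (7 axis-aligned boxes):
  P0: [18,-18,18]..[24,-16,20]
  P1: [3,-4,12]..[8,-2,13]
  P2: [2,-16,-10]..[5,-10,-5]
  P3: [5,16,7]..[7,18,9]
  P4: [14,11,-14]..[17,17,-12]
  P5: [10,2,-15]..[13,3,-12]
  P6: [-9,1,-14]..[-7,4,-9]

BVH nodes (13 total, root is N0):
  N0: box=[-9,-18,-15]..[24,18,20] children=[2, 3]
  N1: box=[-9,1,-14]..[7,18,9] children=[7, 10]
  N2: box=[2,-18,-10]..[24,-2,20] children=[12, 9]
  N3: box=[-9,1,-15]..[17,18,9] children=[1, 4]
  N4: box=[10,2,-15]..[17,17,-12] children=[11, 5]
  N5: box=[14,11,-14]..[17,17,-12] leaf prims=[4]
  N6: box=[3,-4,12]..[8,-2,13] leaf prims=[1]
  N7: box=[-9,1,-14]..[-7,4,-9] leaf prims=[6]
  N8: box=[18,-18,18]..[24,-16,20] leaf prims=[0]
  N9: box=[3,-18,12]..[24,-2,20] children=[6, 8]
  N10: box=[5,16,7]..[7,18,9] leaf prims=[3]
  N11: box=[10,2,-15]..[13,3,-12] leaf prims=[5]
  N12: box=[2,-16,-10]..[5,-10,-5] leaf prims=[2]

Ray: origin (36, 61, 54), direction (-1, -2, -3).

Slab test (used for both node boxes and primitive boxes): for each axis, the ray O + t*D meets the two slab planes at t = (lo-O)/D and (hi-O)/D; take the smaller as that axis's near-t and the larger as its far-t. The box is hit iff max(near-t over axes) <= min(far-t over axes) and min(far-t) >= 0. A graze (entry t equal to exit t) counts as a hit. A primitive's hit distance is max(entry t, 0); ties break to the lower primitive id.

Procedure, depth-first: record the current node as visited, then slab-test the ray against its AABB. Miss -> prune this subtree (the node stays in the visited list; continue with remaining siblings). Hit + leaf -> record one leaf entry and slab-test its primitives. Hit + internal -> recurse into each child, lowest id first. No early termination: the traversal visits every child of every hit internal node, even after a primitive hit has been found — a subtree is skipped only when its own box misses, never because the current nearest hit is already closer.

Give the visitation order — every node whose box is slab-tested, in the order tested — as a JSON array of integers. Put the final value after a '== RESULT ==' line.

Trace the traversal:
N0 x:[12,45] y:[43/2,79/2] z:[34/3,23] -> hit [43/2,23], descend [2, 3]
  N2 x:[12,34] y:[63/2,79/2] z:[34/3,64/3] -> miss, prune
  N3 x:[19,45] y:[43/2,30] z:[15,23] -> hit [43/2,23], descend [1, 4]
    N1 x:[29,45] y:[43/2,30] z:[15,68/3] -> miss, prune
    N4 x:[19,26] y:[22,59/2] z:[22,23] -> hit [22,23], descend [5, 11]
      N5 x:[19,22] y:[22,25] z:[22,68/3] -> hit [22,22] leaf, test {P4@t=22}
      N11 x:[23,26] y:[29,59/2] z:[22,23] -> miss, prune

Summary -> nodes [0, 2, 3, 1, 4, 5, 11]; box-tests=7; leaf-entries=1; first=P4

== RESULT ==
[0, 2, 3, 1, 4, 5, 11]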